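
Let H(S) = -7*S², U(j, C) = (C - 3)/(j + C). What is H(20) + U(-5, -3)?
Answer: -11197/4 ≈ -2799.3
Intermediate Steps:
U(j, C) = (-3 + C)/(C + j)
H(20) + U(-5, -3) = -7*20² + (-3 - 3)/(-3 - 5) = -7*400 - 6/(-8) = -2800 - ⅛*(-6) = -2800 + ¾ = -11197/4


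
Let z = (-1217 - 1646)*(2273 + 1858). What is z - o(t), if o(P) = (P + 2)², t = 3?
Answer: -11827078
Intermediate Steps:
z = -11827053 (z = -2863*4131 = -11827053)
o(P) = (2 + P)²
z - o(t) = -11827053 - (2 + 3)² = -11827053 - 1*5² = -11827053 - 1*25 = -11827053 - 25 = -11827078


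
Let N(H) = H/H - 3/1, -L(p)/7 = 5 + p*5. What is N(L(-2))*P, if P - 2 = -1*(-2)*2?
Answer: -12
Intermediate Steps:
P = 6 (P = 2 - 1*(-2)*2 = 2 + 2*2 = 2 + 4 = 6)
L(p) = -35 - 35*p (L(p) = -7*(5 + p*5) = -7*(5 + 5*p) = -35 - 35*p)
N(H) = -2 (N(H) = 1 - 3*1 = 1 - 3 = -2)
N(L(-2))*P = -2*6 = -12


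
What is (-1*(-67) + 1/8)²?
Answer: 288369/64 ≈ 4505.8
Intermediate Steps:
(-1*(-67) + 1/8)² = (67 + ⅛)² = (537/8)² = 288369/64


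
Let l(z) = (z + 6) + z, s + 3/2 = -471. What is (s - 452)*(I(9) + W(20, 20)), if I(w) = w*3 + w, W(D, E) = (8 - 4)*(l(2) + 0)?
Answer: -70262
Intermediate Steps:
s = -945/2 (s = -3/2 - 471 = -945/2 ≈ -472.50)
l(z) = 6 + 2*z (l(z) = (6 + z) + z = 6 + 2*z)
W(D, E) = 40 (W(D, E) = (8 - 4)*((6 + 2*2) + 0) = 4*((6 + 4) + 0) = 4*(10 + 0) = 4*10 = 40)
I(w) = 4*w (I(w) = 3*w + w = 4*w)
(s - 452)*(I(9) + W(20, 20)) = (-945/2 - 452)*(4*9 + 40) = -1849*(36 + 40)/2 = -1849/2*76 = -70262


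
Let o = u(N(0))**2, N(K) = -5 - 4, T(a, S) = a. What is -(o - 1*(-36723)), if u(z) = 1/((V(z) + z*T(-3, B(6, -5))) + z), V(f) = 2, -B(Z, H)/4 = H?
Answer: -14689201/400 ≈ -36723.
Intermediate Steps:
B(Z, H) = -4*H
N(K) = -9
u(z) = 1/(2 - 2*z) (u(z) = 1/((2 + z*(-3)) + z) = 1/((2 - 3*z) + z) = 1/(2 - 2*z))
o = 1/400 (o = (1/(2*(1 - 1*(-9))))**2 = (1/(2*(1 + 9)))**2 = ((1/2)/10)**2 = ((1/2)*(1/10))**2 = (1/20)**2 = 1/400 ≈ 0.0025000)
-(o - 1*(-36723)) = -(1/400 - 1*(-36723)) = -(1/400 + 36723) = -1*14689201/400 = -14689201/400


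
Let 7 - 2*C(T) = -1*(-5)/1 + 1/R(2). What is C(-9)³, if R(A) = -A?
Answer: 125/64 ≈ 1.9531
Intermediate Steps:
C(T) = 5/4 (C(T) = 7/2 - (-1*(-5)/1 + 1/(-1*2))/2 = 7/2 - (5*1 + 1/(-2))/2 = 7/2 - (5 + 1*(-½))/2 = 7/2 - (5 - ½)/2 = 7/2 - ½*9/2 = 7/2 - 9/4 = 5/4)
C(-9)³ = (5/4)³ = 125/64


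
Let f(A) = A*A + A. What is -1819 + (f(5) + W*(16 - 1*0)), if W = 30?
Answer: -1309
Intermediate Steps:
f(A) = A + A² (f(A) = A² + A = A + A²)
-1819 + (f(5) + W*(16 - 1*0)) = -1819 + (5*(1 + 5) + 30*(16 - 1*0)) = -1819 + (5*6 + 30*(16 + 0)) = -1819 + (30 + 30*16) = -1819 + (30 + 480) = -1819 + 510 = -1309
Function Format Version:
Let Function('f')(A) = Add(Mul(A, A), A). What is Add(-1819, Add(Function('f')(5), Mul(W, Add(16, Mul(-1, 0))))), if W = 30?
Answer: -1309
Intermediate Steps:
Function('f')(A) = Add(A, Pow(A, 2)) (Function('f')(A) = Add(Pow(A, 2), A) = Add(A, Pow(A, 2)))
Add(-1819, Add(Function('f')(5), Mul(W, Add(16, Mul(-1, 0))))) = Add(-1819, Add(Mul(5, Add(1, 5)), Mul(30, Add(16, Mul(-1, 0))))) = Add(-1819, Add(Mul(5, 6), Mul(30, Add(16, 0)))) = Add(-1819, Add(30, Mul(30, 16))) = Add(-1819, Add(30, 480)) = Add(-1819, 510) = -1309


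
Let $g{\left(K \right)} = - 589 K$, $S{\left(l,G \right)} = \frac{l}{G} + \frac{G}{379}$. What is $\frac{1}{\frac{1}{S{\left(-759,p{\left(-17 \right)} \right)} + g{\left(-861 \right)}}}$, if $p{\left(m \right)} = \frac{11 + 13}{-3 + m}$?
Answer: $\frac{1924416073}{3790} \approx 5.0776 \cdot 10^{5}$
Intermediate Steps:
$p{\left(m \right)} = \frac{24}{-3 + m}$
$S{\left(l,G \right)} = \frac{G}{379} + \frac{l}{G}$ ($S{\left(l,G \right)} = \frac{l}{G} + G \frac{1}{379} = \frac{l}{G} + \frac{G}{379} = \frac{G}{379} + \frac{l}{G}$)
$\frac{1}{\frac{1}{S{\left(-759,p{\left(-17 \right)} \right)} + g{\left(-861 \right)}}} = \frac{1}{\frac{1}{\left(\frac{24 \frac{1}{-3 - 17}}{379} - \frac{759}{24 \frac{1}{-3 - 17}}\right) - -507129}} = \frac{1}{\frac{1}{\left(\frac{24 \frac{1}{-20}}{379} - \frac{759}{24 \frac{1}{-20}}\right) + 507129}} = \frac{1}{\frac{1}{\left(\frac{24 \left(- \frac{1}{20}\right)}{379} - \frac{759}{24 \left(- \frac{1}{20}\right)}\right) + 507129}} = \frac{1}{\frac{1}{\left(\frac{1}{379} \left(- \frac{6}{5}\right) - \frac{759}{- \frac{6}{5}}\right) + 507129}} = \frac{1}{\frac{1}{\left(- \frac{6}{1895} - - \frac{1265}{2}\right) + 507129}} = \frac{1}{\frac{1}{\left(- \frac{6}{1895} + \frac{1265}{2}\right) + 507129}} = \frac{1}{\frac{1}{\frac{2397163}{3790} + 507129}} = \frac{1}{\frac{1}{\frac{1924416073}{3790}}} = \frac{1}{\frac{3790}{1924416073}} = \frac{1924416073}{3790}$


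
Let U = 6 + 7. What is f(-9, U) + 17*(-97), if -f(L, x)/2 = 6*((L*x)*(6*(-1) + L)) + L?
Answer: -22691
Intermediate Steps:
U = 13
f(L, x) = -2*L - 12*L*x*(-6 + L) (f(L, x) = -2*(6*((L*x)*(6*(-1) + L)) + L) = -2*(6*((L*x)*(-6 + L)) + L) = -2*(6*(L*x*(-6 + L)) + L) = -2*(6*L*x*(-6 + L) + L) = -2*(L + 6*L*x*(-6 + L)) = -2*L - 12*L*x*(-6 + L))
f(-9, U) + 17*(-97) = 2*(-9)*(-1 + 36*13 - 6*(-9)*13) + 17*(-97) = 2*(-9)*(-1 + 468 + 702) - 1649 = 2*(-9)*1169 - 1649 = -21042 - 1649 = -22691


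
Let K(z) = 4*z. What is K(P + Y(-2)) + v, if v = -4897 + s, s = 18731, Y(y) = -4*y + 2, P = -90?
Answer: 13514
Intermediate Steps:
Y(y) = 2 - 4*y
v = 13834 (v = -4897 + 18731 = 13834)
K(P + Y(-2)) + v = 4*(-90 + (2 - 4*(-2))) + 13834 = 4*(-90 + (2 + 8)) + 13834 = 4*(-90 + 10) + 13834 = 4*(-80) + 13834 = -320 + 13834 = 13514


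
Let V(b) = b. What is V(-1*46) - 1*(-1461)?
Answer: 1415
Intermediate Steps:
V(-1*46) - 1*(-1461) = -1*46 - 1*(-1461) = -46 + 1461 = 1415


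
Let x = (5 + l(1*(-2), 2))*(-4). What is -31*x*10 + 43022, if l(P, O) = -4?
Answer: 44262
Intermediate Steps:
x = -4 (x = (5 - 4)*(-4) = 1*(-4) = -4)
-31*x*10 + 43022 = -31*(-4)*10 + 43022 = 124*10 + 43022 = 1240 + 43022 = 44262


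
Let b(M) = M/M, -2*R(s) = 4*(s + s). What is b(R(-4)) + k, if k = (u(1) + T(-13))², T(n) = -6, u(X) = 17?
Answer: 122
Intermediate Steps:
R(s) = -4*s (R(s) = -2*(s + s) = -2*2*s = -4*s)
k = 121 (k = (17 - 6)² = 11² = 121)
b(M) = 1
b(R(-4)) + k = 1 + 121 = 122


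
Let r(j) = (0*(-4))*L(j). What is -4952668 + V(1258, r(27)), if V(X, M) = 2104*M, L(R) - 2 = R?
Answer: -4952668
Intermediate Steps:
L(R) = 2 + R
r(j) = 0 (r(j) = (0*(-4))*(2 + j) = 0*(2 + j) = 0)
-4952668 + V(1258, r(27)) = -4952668 + 2104*0 = -4952668 + 0 = -4952668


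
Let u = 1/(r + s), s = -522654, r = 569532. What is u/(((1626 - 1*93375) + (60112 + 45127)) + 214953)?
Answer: 1/10708950954 ≈ 9.3380e-11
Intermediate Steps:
u = 1/46878 (u = 1/(569532 - 522654) = 1/46878 ≈ 2.1332e-5)
u/(((1626 - 1*93375) + (60112 + 45127)) + 214953) = 1/(46878*(((1626 - 1*93375) + (60112 + 45127)) + 214953)) = 1/(46878*(((1626 - 93375) + 105239) + 214953)) = 1/(46878*((-91749 + 105239) + 214953)) = 1/(46878*(13490 + 214953)) = (1/46878)/228443 = (1/46878)*(1/228443) = 1/10708950954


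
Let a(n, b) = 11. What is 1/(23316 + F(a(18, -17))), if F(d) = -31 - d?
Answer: 1/23274 ≈ 4.2966e-5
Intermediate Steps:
1/(23316 + F(a(18, -17))) = 1/(23316 + (-31 - 1*11)) = 1/(23316 + (-31 - 11)) = 1/(23316 - 42) = 1/23274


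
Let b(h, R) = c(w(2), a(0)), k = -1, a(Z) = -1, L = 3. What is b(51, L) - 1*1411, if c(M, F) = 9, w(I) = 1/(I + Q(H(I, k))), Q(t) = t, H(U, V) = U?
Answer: -1402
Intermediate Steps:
w(I) = 1/(2*I) (w(I) = 1/(I + I) = 1/(2*I))
b(h, R) = 9
b(51, L) - 1*1411 = 9 - 1*1411 = 9 - 1411 = -1402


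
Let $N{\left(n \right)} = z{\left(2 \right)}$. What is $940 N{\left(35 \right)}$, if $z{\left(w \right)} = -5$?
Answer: $-4700$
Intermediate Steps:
$N{\left(n \right)} = -5$
$940 N{\left(35 \right)} = 940 \left(-5\right) = -4700$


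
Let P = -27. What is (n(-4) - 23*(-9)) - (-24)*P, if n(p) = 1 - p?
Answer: -436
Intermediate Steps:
(n(-4) - 23*(-9)) - (-24)*P = ((1 - 1*(-4)) - 23*(-9)) - (-24)*(-27) = ((1 + 4) + 207) - 1*648 = (5 + 207) - 648 = 212 - 648 = -436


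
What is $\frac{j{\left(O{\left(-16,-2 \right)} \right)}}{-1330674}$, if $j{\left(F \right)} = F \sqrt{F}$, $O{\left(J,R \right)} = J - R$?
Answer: $\frac{7 i \sqrt{14}}{665337} \approx 3.9366 \cdot 10^{-5} i$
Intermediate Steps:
$j{\left(F \right)} = F^{\frac{3}{2}}$
$\frac{j{\left(O{\left(-16,-2 \right)} \right)}}{-1330674} = \frac{\left(-16 - -2\right)^{\frac{3}{2}}}{-1330674} = \left(-16 + 2\right)^{\frac{3}{2}} \left(- \frac{1}{1330674}\right) = \left(-14\right)^{\frac{3}{2}} \left(- \frac{1}{1330674}\right) = - 14 i \sqrt{14} \left(- \frac{1}{1330674}\right) = \frac{7 i \sqrt{14}}{665337}$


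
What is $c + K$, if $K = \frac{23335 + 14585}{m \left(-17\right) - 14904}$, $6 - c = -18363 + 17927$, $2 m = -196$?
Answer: $\frac{2906638}{6619} \approx 439.14$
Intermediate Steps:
$m = -98$ ($m = \frac{1}{2} \left(-196\right) = -98$)
$c = 442$ ($c = 6 - \left(-18363 + 17927\right) = 6 - -436 = 6 + 436 = 442$)
$K = - \frac{18960}{6619}$ ($K = \frac{23335 + 14585}{\left(-98\right) \left(-17\right) - 14904} = \frac{37920}{1666 - 14904} = \frac{37920}{-13238} = 37920 \left(- \frac{1}{13238}\right) = - \frac{18960}{6619} \approx -2.8645$)
$c + K = 442 - \frac{18960}{6619} = \frac{2906638}{6619}$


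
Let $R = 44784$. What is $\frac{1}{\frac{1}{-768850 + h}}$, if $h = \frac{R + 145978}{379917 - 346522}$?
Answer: $- \frac{25675554988}{33395} \approx -7.6884 \cdot 10^{5}$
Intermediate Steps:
$h = \frac{190762}{33395}$ ($h = \frac{44784 + 145978}{379917 - 346522} = \frac{190762}{33395} \approx 5.7123$)
$\frac{1}{\frac{1}{-768850 + h}} = \frac{1}{\frac{1}{-768850 + \frac{190762}{33395}}} = \frac{1}{\frac{1}{- \frac{25675554988}{33395}}} = \frac{1}{- \frac{33395}{25675554988}} = - \frac{25675554988}{33395}$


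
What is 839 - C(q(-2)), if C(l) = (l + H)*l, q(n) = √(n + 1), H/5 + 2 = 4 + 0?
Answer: 840 - 10*I ≈ 840.0 - 10.0*I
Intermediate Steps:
H = 10 (H = -10 + 5*(4 + 0) = -10 + 5*4 = -10 + 20 = 10)
q(n) = √(1 + n)
C(l) = l*(10 + l) (C(l) = (l + 10)*l = (10 + l)*l = l*(10 + l))
839 - C(q(-2)) = 839 - √(1 - 2)*(10 + √(1 - 2)) = 839 - √(-1)*(10 + √(-1)) = 839 - I*(10 + I)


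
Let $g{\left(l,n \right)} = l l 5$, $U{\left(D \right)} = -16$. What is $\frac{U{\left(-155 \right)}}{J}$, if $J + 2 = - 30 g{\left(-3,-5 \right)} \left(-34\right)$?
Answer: $- \frac{8}{22949} \approx -0.0003486$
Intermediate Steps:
$g{\left(l,n \right)} = 5 l^{2}$ ($g{\left(l,n \right)} = l^{2} \cdot 5 = 5 l^{2}$)
$J = 45898$ ($J = -2 + - 30 \cdot 5 \left(-3\right)^{2} \left(-34\right) = -2 + - 30 \cdot 5 \cdot 9 \left(-34\right) = -2 + \left(-30\right) 45 \left(-34\right) = -2 - -45900 = -2 + 45900 = 45898$)
$\frac{U{\left(-155 \right)}}{J} = - \frac{16}{45898} = \left(-16\right) \frac{1}{45898} = - \frac{8}{22949}$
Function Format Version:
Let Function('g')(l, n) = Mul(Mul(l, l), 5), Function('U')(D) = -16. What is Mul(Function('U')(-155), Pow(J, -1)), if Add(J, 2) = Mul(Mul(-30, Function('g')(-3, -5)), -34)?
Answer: Rational(-8, 22949) ≈ -0.00034860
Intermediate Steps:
Function('g')(l, n) = Mul(5, Pow(l, 2)) (Function('g')(l, n) = Mul(Pow(l, 2), 5) = Mul(5, Pow(l, 2)))
J = 45898 (J = Add(-2, Mul(Mul(-30, Mul(5, Pow(-3, 2))), -34)) = Add(-2, Mul(Mul(-30, Mul(5, 9)), -34)) = Add(-2, Mul(Mul(-30, 45), -34)) = Add(-2, Mul(-1350, -34)) = Add(-2, 45900) = 45898)
Mul(Function('U')(-155), Pow(J, -1)) = Mul(-16, Pow(45898, -1)) = Mul(-16, Rational(1, 45898)) = Rational(-8, 22949)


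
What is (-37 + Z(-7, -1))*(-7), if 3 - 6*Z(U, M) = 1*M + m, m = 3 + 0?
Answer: 1547/6 ≈ 257.83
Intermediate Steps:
m = 3
Z(U, M) = -M/6 (Z(U, M) = 1/2 - (1*M + 3)/6 = 1/2 - (M + 3)/6 = 1/2 - (3 + M)/6 = 1/2 + (-1/2 - M/6) = -M/6)
(-37 + Z(-7, -1))*(-7) = (-37 - 1/6*(-1))*(-7) = (-37 + 1/6)*(-7) = -221/6*(-7) = 1547/6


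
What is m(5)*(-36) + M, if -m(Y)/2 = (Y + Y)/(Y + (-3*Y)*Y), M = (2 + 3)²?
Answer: 103/7 ≈ 14.714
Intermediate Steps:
M = 25 (M = 5² = 25)
m(Y) = -4*Y/(Y - 3*Y²) (m(Y) = -2*(Y + Y)/(Y + (-3*Y)*Y) = -2*2*Y/(Y - 3*Y²) = -4*Y/(Y - 3*Y²))
m(5)*(-36) + M = (4/(-1 + 3*5))*(-36) + 25 = (4/(-1 + 15))*(-36) + 25 = (4/14)*(-36) + 25 = (4*(1/14))*(-36) + 25 = (2/7)*(-36) + 25 = -72/7 + 25 = 103/7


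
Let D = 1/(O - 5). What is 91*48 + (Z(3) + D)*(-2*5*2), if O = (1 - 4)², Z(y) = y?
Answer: 4303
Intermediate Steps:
O = 9 (O = (-3)² = 9)
D = ¼ (D = 1/(9 - 5) = 1/4 = ¼ ≈ 0.25000)
91*48 + (Z(3) + D)*(-2*5*2) = 91*48 + (3 + ¼)*(-2*5*2) = 4368 + 13*(-10*2)/4 = 4368 + (13/4)*(-20) = 4368 - 65 = 4303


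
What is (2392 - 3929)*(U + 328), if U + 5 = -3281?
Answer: 4546446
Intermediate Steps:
U = -3286 (U = -5 - 3281 = -3286)
(2392 - 3929)*(U + 328) = (2392 - 3929)*(-3286 + 328) = -1537*(-2958) = 4546446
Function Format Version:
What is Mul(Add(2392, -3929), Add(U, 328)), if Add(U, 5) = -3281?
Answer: 4546446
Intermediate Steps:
U = -3286 (U = Add(-5, -3281) = -3286)
Mul(Add(2392, -3929), Add(U, 328)) = Mul(Add(2392, -3929), Add(-3286, 328)) = Mul(-1537, -2958) = 4546446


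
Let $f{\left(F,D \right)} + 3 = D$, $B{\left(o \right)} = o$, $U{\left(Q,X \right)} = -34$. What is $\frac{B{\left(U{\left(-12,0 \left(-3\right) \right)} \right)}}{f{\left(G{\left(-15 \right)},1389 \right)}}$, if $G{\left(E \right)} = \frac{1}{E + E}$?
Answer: $- \frac{17}{693} \approx -0.024531$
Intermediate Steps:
$G{\left(E \right)} = \frac{1}{2 E}$
$f{\left(F,D \right)} = -3 + D$
$\frac{B{\left(U{\left(-12,0 \left(-3\right) \right)} \right)}}{f{\left(G{\left(-15 \right)},1389 \right)}} = - \frac{34}{-3 + 1389} = - \frac{34}{1386} = \left(-34\right) \frac{1}{1386} = - \frac{17}{693}$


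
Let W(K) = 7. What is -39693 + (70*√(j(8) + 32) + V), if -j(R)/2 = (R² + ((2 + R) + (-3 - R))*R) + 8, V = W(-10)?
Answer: -39686 + 280*I*√6 ≈ -39686.0 + 685.86*I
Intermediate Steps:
V = 7
j(R) = -16 - 2*R² + 2*R (j(R) = -2*((R² + ((2 + R) + (-3 - R))*R) + 8) = -2*((R² - R) + 8) = -2*(8 + R² - R) = -16 - 2*R² + 2*R)
-39693 + (70*√(j(8) + 32) + V) = -39693 + (70*√((-16 - 2*8² + 2*8) + 32) + 7) = -39693 + (70*√((-16 - 2*64 + 16) + 32) + 7) = -39693 + (70*√((-16 - 128 + 16) + 32) + 7) = -39693 + (70*√(-128 + 32) + 7) = -39693 + (70*√(-96) + 7) = -39693 + (70*(4*I*√6) + 7) = -39693 + (280*I*√6 + 7) = -39693 + (7 + 280*I*√6) = -39686 + 280*I*√6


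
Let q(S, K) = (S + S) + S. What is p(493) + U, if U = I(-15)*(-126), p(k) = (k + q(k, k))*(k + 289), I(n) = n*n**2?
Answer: 1967354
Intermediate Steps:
q(S, K) = 3*S (q(S, K) = 2*S + S = 3*S)
I(n) = n**3
p(k) = 4*k*(289 + k) (p(k) = (k + 3*k)*(k + 289) = (4*k)*(289 + k) = 4*k*(289 + k))
U = 425250 (U = (-15)**3*(-126) = -3375*(-126) = 425250)
p(493) + U = 4*493*(289 + 493) + 425250 = 4*493*782 + 425250 = 1542104 + 425250 = 1967354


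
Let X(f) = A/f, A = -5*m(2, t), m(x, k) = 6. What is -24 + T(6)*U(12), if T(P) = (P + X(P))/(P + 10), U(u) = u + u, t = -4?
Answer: -45/2 ≈ -22.500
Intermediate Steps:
U(u) = 2*u
A = -30 (A = -5*6 = -30)
X(f) = -30/f
T(P) = (P - 30/P)/(10 + P) (T(P) = (P - 30/P)/(P + 10) = (P - 30/P)/(10 + P))
-24 + T(6)*U(12) = -24 + ((-30 + 6**2)/(6*(10 + 6)))*(2*12) = -24 + ((1/6)*(-30 + 36)/16)*24 = -24 + ((1/6)*(1/16)*6)*24 = -24 + (1/16)*24 = -24 + 3/2 = -45/2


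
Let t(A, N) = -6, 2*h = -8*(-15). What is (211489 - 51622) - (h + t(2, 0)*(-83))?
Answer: 159309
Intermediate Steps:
h = 60 (h = (-8*(-15))/2 = (½)*120 = 60)
(211489 - 51622) - (h + t(2, 0)*(-83)) = (211489 - 51622) - (60 - 6*(-83)) = 159867 - (60 + 498) = 159867 - 1*558 = 159867 - 558 = 159309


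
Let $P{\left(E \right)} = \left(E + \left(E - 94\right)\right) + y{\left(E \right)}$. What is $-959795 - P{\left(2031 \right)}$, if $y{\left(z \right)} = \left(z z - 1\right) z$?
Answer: $-8378757523$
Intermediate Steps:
$y{\left(z \right)} = z \left(-1 + z^{2}\right)$ ($y{\left(z \right)} = \left(z^{2} - 1\right) z = \left(-1 + z^{2}\right) z = z \left(-1 + z^{2}\right)$)
$P{\left(E \right)} = -94 + E + E^{3}$ ($P{\left(E \right)} = \left(E + \left(E - 94\right)\right) + \left(E^{3} - E\right) = \left(E + \left(-94 + E\right)\right) + \left(E^{3} - E\right) = \left(-94 + 2 E\right) + \left(E^{3} - E\right) = -94 + E + E^{3}$)
$-959795 - P{\left(2031 \right)} = -959795 - \left(-94 + 2031 + 2031^{3}\right) = -959795 - \left(-94 + 2031 + 8377795791\right) = -959795 - 8377797728 = -8378757523$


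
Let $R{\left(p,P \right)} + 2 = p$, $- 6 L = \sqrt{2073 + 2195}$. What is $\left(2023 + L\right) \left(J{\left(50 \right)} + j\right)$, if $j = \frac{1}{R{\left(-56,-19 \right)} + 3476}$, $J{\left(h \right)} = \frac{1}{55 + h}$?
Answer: $\frac{1018147}{51270} - \frac{3523 \sqrt{1067}}{1076670} \approx 19.752$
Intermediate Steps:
$L = - \frac{\sqrt{1067}}{3}$ ($L = - \frac{\sqrt{2073 + 2195}}{6} = - \frac{\sqrt{4268}}{6} = - \frac{2 \sqrt{1067}}{6} = - \frac{\sqrt{1067}}{3} \approx -10.888$)
$R{\left(p,P \right)} = -2 + p$
$j = \frac{1}{3418}$ ($j = \frac{1}{\left(-2 - 56\right) + 3476} = \frac{1}{-58 + 3476} = \frac{1}{3418} \approx 0.00029257$)
$\left(2023 + L\right) \left(J{\left(50 \right)} + j\right) = \left(2023 - \frac{\sqrt{1067}}{3}\right) \left(\frac{1}{55 + 50} + \frac{1}{3418}\right) = \left(2023 - \frac{\sqrt{1067}}{3}\right) \left(\frac{1}{105} + \frac{1}{3418}\right) = \left(2023 - \frac{\sqrt{1067}}{3}\right) \frac{3523}{358890} = \frac{1018147}{51270} - \frac{3523 \sqrt{1067}}{1076670}$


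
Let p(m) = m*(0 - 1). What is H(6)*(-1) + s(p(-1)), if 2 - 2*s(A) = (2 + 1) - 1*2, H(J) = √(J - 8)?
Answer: ½ - I*√2 ≈ 0.5 - 1.4142*I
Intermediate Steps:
p(m) = -m (p(m) = m*(-1) = -m)
H(J) = √(-8 + J)
s(A) = ½ (s(A) = 1 - ((2 + 1) - 1*2)/2 = 1 - (3 - 2)/2 = 1 - ½*1 = 1 - ½ = ½)
H(6)*(-1) + s(p(-1)) = √(-8 + 6)*(-1) + ½ = √(-2)*(-1) + ½ = (I*√2)*(-1) + ½ = -I*√2 + ½ = ½ - I*√2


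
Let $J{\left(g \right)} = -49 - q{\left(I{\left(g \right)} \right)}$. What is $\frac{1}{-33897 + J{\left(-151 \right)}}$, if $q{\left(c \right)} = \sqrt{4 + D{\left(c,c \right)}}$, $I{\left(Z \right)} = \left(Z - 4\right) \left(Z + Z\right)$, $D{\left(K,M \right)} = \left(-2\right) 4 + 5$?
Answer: $- \frac{1}{33947} \approx -2.9458 \cdot 10^{-5}$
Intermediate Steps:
$D{\left(K,M \right)} = -3$ ($D{\left(K,M \right)} = -8 + 5 = -3$)
$I{\left(Z \right)} = 2 Z \left(-4 + Z\right)$ ($I{\left(Z \right)} = \left(-4 + Z\right) 2 Z = 2 Z \left(-4 + Z\right)$)
$q{\left(c \right)} = 1$ ($q{\left(c \right)} = \sqrt{4 - 3} = \sqrt{1} = 1$)
$J{\left(g \right)} = -50$ ($J{\left(g \right)} = -49 - 1 = -50$)
$\frac{1}{-33897 + J{\left(-151 \right)}} = \frac{1}{-33897 - 50} = \frac{1}{-33947} = - \frac{1}{33947}$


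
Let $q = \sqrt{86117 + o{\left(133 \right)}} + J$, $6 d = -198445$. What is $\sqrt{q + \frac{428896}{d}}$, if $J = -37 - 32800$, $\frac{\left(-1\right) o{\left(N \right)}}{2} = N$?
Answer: $\frac{\sqrt{-7654706865605 + 699060675 \sqrt{9539}}}{15265} \approx 180.44 i$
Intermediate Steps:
$d = - \frac{198445}{6}$ ($d = \frac{1}{6} \left(-198445\right) = - \frac{198445}{6} \approx -33074.0$)
$o{\left(N \right)} = - 2 N$
$J = -32837$ ($J = -37 - 32800 = -32837$)
$q = -32837 + 3 \sqrt{9539}$ ($q = \sqrt{86117 - 266} - 32837 = \sqrt{85851} - 32837 = 3 \sqrt{9539} - 32837 = -32837 + 3 \sqrt{9539} \approx -32544.0$)
$\sqrt{q + \frac{428896}{d}} = \sqrt{\left(-32837 + 3 \sqrt{9539}\right) + \frac{428896}{- \frac{198445}{6}}} = \sqrt{\left(-32837 + 3 \sqrt{9539}\right) + 428896 \left(- \frac{6}{198445}\right)} = \sqrt{\left(-32837 + 3 \sqrt{9539}\right) - \frac{197952}{15265}} = \sqrt{- \frac{501454757}{15265} + 3 \sqrt{9539}}$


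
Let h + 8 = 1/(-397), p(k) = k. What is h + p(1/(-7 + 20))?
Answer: -40904/5161 ≈ -7.9256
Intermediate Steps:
h = -3177/397 (h = -8 + 1/(-397) = -8 - 1/397 = -3177/397 ≈ -8.0025)
h + p(1/(-7 + 20)) = -3177/397 + 1/(-7 + 20) = -3177/397 + 1/13 = -40904/5161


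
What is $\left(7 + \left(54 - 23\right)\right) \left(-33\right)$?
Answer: $-1254$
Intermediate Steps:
$\left(7 + \left(54 - 23\right)\right) \left(-33\right) = \left(7 + 31\right) \left(-33\right) = 38 \left(-33\right) = -1254$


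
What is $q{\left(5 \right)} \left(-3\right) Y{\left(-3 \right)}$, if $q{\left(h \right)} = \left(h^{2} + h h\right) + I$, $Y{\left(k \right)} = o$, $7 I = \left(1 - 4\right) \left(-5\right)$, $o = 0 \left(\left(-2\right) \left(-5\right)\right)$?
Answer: $0$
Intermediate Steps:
$o = 0$ ($o = 0 \cdot 10 = 0$)
$I = \frac{15}{7}$ ($I = \frac{\left(1 - 4\right) \left(-5\right)}{7} = \frac{\left(-3\right) \left(-5\right)}{7} = \frac{1}{7} \cdot 15 = \frac{15}{7} \approx 2.1429$)
$Y{\left(k \right)} = 0$
$q{\left(h \right)} = \frac{15}{7} + 2 h^{2}$ ($q{\left(h \right)} = \left(h^{2} + h h\right) + \frac{15}{7} = \left(h^{2} + h^{2}\right) + \frac{15}{7} = 2 h^{2} + \frac{15}{7} = \frac{15}{7} + 2 h^{2}$)
$q{\left(5 \right)} \left(-3\right) Y{\left(-3 \right)} = \left(\frac{15}{7} + 2 \cdot 5^{2}\right) \left(-3\right) 0 = \left(\frac{15}{7} + 2 \cdot 25\right) \left(-3\right) 0 = \left(\frac{15}{7} + 50\right) \left(-3\right) 0 = \frac{365}{7} \left(-3\right) 0 = \left(- \frac{1095}{7}\right) 0 = 0$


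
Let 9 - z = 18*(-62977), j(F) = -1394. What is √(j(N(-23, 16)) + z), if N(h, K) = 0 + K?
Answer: √1132201 ≈ 1064.0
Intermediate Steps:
N(h, K) = K
z = 1133595 (z = 9 - 18*(-62977) = 9 - 1*(-1133586) = 9 + 1133586 = 1133595)
√(j(N(-23, 16)) + z) = √(-1394 + 1133595) = √1132201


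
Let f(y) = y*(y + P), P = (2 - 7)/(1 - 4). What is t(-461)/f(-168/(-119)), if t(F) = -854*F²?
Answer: -26225728963/628 ≈ -4.1761e+7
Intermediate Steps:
P = 5/3 (P = -5/(-3) = -5*(-⅓) = 5/3 ≈ 1.6667)
f(y) = y*(5/3 + y) (f(y) = y*(y + 5/3) = y*(5/3 + y))
t(-461)/f(-168/(-119)) = (-854*(-461)²)/(((-168/(-119))*(5 + 3*(-168/(-119)))/3)) = (-854*212521)/(((-168*(-1/119))*(5 + 3*(-168*(-1/119)))/3)) = -181492934*17/(8*(5 + 3*(24/17))) = -181492934*17/(8*(5 + 72/17)) = -181492934/((⅓)*(24/17)*(157/17)) = -181492934/1256/289 = -181492934*289/1256 = -26225728963/628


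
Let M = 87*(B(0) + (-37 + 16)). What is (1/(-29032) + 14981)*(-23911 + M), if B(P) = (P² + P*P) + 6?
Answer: -1370894288432/3629 ≈ -3.7776e+8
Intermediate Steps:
B(P) = 6 + 2*P² (B(P) = (P² + P²) + 6 = 2*P² + 6 = 6 + 2*P²)
M = -1305 (M = 87*((6 + 2*0²) + (-37 + 16)) = 87*((6 + 2*0) - 21) = 87*((6 + 0) - 21) = 87*(6 - 21) = 87*(-15) = -1305)
(1/(-29032) + 14981)*(-23911 + M) = (1/(-29032) + 14981)*(-23911 - 1305) = (-1/29032 + 14981)*(-25216) = (434928391/29032)*(-25216) = -1370894288432/3629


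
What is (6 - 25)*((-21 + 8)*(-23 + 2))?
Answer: -5187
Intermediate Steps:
(6 - 25)*((-21 + 8)*(-23 + 2)) = -(-247)*(-21) = -19*273 = -5187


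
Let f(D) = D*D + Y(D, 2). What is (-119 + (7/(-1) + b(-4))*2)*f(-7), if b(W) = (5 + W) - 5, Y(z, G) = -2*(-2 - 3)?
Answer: -8319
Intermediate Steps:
Y(z, G) = 10 (Y(z, G) = -2*(-5) = 10)
b(W) = W
f(D) = 10 + D² (f(D) = D*D + 10 = D² + 10 = 10 + D²)
(-119 + (7/(-1) + b(-4))*2)*f(-7) = (-119 + (7/(-1) - 4)*2)*(10 + (-7)²) = (-119 + (7*(-1) - 4)*2)*(10 + 49) = (-119 + (-7 - 4)*2)*59 = (-119 - 11*2)*59 = (-119 - 22)*59 = -141*59 = -8319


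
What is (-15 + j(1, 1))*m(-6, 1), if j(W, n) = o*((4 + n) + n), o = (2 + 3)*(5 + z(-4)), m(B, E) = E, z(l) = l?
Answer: 15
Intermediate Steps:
o = 5 (o = (2 + 3)*(5 - 4) = 5*1 = 5)
j(W, n) = 20 + 10*n (j(W, n) = 5*((4 + n) + n) = 5*(4 + 2*n) = 20 + 10*n)
(-15 + j(1, 1))*m(-6, 1) = (-15 + (20 + 10*1))*1 = (-15 + (20 + 10))*1 = (-15 + 30)*1 = 15*1 = 15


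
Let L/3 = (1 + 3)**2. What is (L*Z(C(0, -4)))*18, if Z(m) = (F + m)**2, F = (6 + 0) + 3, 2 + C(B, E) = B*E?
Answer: 42336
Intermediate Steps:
C(B, E) = -2 + B*E
L = 48 (L = 3*(1 + 3)**2 = 3*4**2 = 3*16 = 48)
F = 9 (F = 6 + 3 = 9)
Z(m) = (9 + m)**2
(L*Z(C(0, -4)))*18 = (48*(9 + (-2 + 0*(-4)))**2)*18 = (48*(9 + (-2 + 0))**2)*18 = (48*(9 - 2)**2)*18 = (48*7**2)*18 = (48*49)*18 = 2352*18 = 42336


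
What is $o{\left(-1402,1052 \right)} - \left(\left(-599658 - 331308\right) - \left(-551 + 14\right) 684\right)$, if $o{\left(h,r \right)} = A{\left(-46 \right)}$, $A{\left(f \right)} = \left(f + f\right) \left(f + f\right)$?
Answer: $572122$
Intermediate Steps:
$A{\left(f \right)} = 4 f^{2}$ ($A{\left(f \right)} = 2 f 2 f = 4 f^{2}$)
$o{\left(h,r \right)} = 8464$ ($o{\left(h,r \right)} = 4 \left(-46\right)^{2} = 4 \cdot 2116 = 8464$)
$o{\left(-1402,1052 \right)} - \left(\left(-599658 - 331308\right) - \left(-551 + 14\right) 684\right) = 8464 - \left(\left(-599658 - 331308\right) - \left(-551 + 14\right) 684\right) = 8464 - \left(\left(-599658 - 331308\right) - \left(-537\right) 684\right) = 8464 - \left(-930966 - -367308\right) = 8464 - \left(-930966 + 367308\right) = 8464 - -563658 = 8464 + 563658 = 572122$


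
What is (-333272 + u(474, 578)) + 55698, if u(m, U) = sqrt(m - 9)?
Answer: -277574 + sqrt(465) ≈ -2.7755e+5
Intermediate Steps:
u(m, U) = sqrt(-9 + m)
(-333272 + u(474, 578)) + 55698 = (-333272 + sqrt(-9 + 474)) + 55698 = (-333272 + sqrt(465)) + 55698 = -277574 + sqrt(465)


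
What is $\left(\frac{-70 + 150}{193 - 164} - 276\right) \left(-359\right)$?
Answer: $\frac{2844716}{29} \approx 98094.0$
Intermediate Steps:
$\left(\frac{-70 + 150}{193 - 164} - 276\right) \left(-359\right) = \left(\frac{80}{29} - 276\right) \left(-359\right) = \left(- \frac{7924}{29}\right) \left(-359\right) = \frac{2844716}{29}$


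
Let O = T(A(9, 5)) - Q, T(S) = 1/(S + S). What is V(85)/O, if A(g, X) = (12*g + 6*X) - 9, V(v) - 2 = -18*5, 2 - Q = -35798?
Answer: 22704/9236399 ≈ 0.0024581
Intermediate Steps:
Q = 35800 (Q = 2 - 1*(-35798) = 2 + 35798 = 35800)
V(v) = -88 (V(v) = 2 - 18*5 = 2 - 90 = -88)
A(g, X) = -9 + 6*X + 12*g (A(g, X) = (6*X + 12*g) - 9 = -9 + 6*X + 12*g)
T(S) = 1/(2*S)
O = -9236399/258 (O = 1/(2*(-9 + 6*5 + 12*9)) - 1*35800 = 1/(2*(-9 + 30 + 108)) - 35800 = (1/2)/129 - 35800 = (1/2)*(1/129) - 35800 = 1/258 - 35800 = -9236399/258 ≈ -35800.)
V(85)/O = -88/(-9236399/258) = -88*(-258/9236399) = 22704/9236399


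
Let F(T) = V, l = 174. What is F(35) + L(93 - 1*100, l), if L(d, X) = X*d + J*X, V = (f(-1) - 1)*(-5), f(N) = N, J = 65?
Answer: 10102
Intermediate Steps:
V = 10 (V = (-1 - 1)*(-5) = -2*(-5) = 10)
F(T) = 10
L(d, X) = 65*X + X*d (L(d, X) = X*d + 65*X = 65*X + X*d)
F(35) + L(93 - 1*100, l) = 10 + 174*(65 + (93 - 1*100)) = 10 + 174*(65 + (93 - 100)) = 10 + 174*(65 - 7) = 10 + 174*58 = 10 + 10092 = 10102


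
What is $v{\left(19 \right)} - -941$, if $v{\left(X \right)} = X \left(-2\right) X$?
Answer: $219$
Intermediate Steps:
$v{\left(X \right)} = - 2 X^{2}$ ($v{\left(X \right)} = - 2 X X = - 2 X^{2}$)
$v{\left(19 \right)} - -941 = - 2 \cdot 19^{2} - -941 = \left(-2\right) 361 + 941 = -722 + 941 = 219$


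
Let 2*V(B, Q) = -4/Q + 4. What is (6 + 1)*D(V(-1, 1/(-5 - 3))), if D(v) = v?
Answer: 126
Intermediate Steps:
V(B, Q) = 2 - 2/Q (V(B, Q) = (-4/Q + 4)/2 = (4 - 4/Q)/2 = 2 - 2/Q)
(6 + 1)*D(V(-1, 1/(-5 - 3))) = (6 + 1)*(2 - 2/(1/(-5 - 3))) = 7*(2 - 2/(1/(-8))) = 7*(2 - 2/(-⅛)) = 7*(2 - 2*(-8)) = 7*(2 + 16) = 7*18 = 126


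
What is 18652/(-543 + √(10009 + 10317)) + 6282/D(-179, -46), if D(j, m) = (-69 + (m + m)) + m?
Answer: -424561882/6314029 - 18652*√20326/274523 ≈ -76.928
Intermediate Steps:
D(j, m) = -69 + 3*m (D(j, m) = (-69 + 2*m) + m = -69 + 3*m)
18652/(-543 + √(10009 + 10317)) + 6282/D(-179, -46) = 18652/(-543 + √(10009 + 10317)) + 6282/(-69 + 3*(-46)) = 18652/(-543 + √20326) + 6282/(-69 - 138) = 18652/(-543 + √20326) + 6282/(-207) = 18652/(-543 + √20326) + 6282*(-1/207) = 18652/(-543 + √20326) - 698/23 = -698/23 + 18652/(-543 + √20326)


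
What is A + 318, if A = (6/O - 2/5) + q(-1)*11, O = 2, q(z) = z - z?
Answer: 1603/5 ≈ 320.60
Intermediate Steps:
q(z) = 0
A = 13/5 (A = (6/2 - 2/5) + 0*11 = (6*(1/2) - 2*1/5) + 0 = (3 - 2/5) + 0 = 13/5 + 0 = 13/5 ≈ 2.6000)
A + 318 = 13/5 + 318 = 1603/5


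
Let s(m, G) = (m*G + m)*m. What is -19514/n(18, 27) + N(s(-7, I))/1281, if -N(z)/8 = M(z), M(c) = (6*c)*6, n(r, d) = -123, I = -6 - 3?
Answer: 1851602/7503 ≈ 246.78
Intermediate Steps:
I = -9
M(c) = 36*c
s(m, G) = m*(m + G*m) (s(m, G) = (G*m + m)*m = (m + G*m)*m = m*(m + G*m))
N(z) = -288*z
-19514/n(18, 27) + N(s(-7, I))/1281 = -19514/(-123) - 288*(-7)²*(1 - 9)/1281 = -19514*(-1/123) - 14112*(-8)*(1/1281) = 19514/123 - 288*(-392)*(1/1281) = 19514/123 + 112896*(1/1281) = 19514/123 + 5376/61 = 1851602/7503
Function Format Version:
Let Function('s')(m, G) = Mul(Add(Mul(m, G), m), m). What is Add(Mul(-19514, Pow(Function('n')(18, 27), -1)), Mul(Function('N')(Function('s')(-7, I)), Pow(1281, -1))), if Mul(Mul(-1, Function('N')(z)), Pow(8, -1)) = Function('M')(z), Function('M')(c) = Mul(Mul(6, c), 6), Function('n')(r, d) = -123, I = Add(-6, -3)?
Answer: Rational(1851602, 7503) ≈ 246.78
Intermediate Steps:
I = -9
Function('M')(c) = Mul(36, c)
Function('s')(m, G) = Mul(m, Add(m, Mul(G, m))) (Function('s')(m, G) = Mul(Add(Mul(G, m), m), m) = Mul(Add(m, Mul(G, m)), m) = Mul(m, Add(m, Mul(G, m))))
Function('N')(z) = Mul(-288, z) (Function('N')(z) = Mul(-8, Mul(36, z)) = Mul(-288, z))
Add(Mul(-19514, Pow(Function('n')(18, 27), -1)), Mul(Function('N')(Function('s')(-7, I)), Pow(1281, -1))) = Add(Mul(-19514, Pow(-123, -1)), Mul(Mul(-288, Mul(Pow(-7, 2), Add(1, -9))), Pow(1281, -1))) = Add(Mul(-19514, Rational(-1, 123)), Mul(Mul(-288, Mul(49, -8)), Rational(1, 1281))) = Add(Rational(19514, 123), Mul(Mul(-288, -392), Rational(1, 1281))) = Add(Rational(19514, 123), Mul(112896, Rational(1, 1281))) = Add(Rational(19514, 123), Rational(5376, 61)) = Rational(1851602, 7503)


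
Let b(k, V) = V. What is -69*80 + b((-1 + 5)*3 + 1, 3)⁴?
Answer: -5439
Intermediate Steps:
-69*80 + b((-1 + 5)*3 + 1, 3)⁴ = -69*80 + 3⁴ = -5520 + 81 = -5439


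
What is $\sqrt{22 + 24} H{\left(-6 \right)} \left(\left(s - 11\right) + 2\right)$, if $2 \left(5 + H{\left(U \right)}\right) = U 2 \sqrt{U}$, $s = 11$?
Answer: $- 10 \sqrt{46} - 24 i \sqrt{69} \approx -67.823 - 199.36 i$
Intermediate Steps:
$H{\left(U \right)} = -5 + U^{\frac{3}{2}}$ ($H{\left(U \right)} = -5 + \frac{U 2 \sqrt{U}}{2} = -5 + \frac{2 U^{\frac{3}{2}}}{2} = -5 + U^{\frac{3}{2}}$)
$\sqrt{22 + 24} H{\left(-6 \right)} \left(\left(s - 11\right) + 2\right) = \sqrt{22 + 24} \left(-5 + \left(-6\right)^{\frac{3}{2}}\right) \left(\left(11 - 11\right) + 2\right) = \sqrt{46} \left(-5 - 6 i \sqrt{6}\right) \left(0 + 2\right) = \sqrt{46} \left(-5 - 6 i \sqrt{6}\right) 2 = 2 \sqrt{46} \left(-5 - 6 i \sqrt{6}\right)$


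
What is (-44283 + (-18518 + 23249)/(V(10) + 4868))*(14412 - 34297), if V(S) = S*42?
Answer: 4656346626105/5288 ≈ 8.8055e+8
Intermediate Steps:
V(S) = 42*S
(-44283 + (-18518 + 23249)/(V(10) + 4868))*(14412 - 34297) = (-44283 + (-18518 + 23249)/(42*10 + 4868))*(14412 - 34297) = (-44283 + 4731/(420 + 4868))*(-19885) = (-44283 + 4731/5288)*(-19885) = -234163773/5288*(-19885) = 4656346626105/5288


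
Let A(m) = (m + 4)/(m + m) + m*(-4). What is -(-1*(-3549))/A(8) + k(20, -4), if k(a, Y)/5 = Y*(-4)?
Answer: 24196/125 ≈ 193.57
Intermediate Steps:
A(m) = -4*m + (4 + m)/(2*m) (A(m) = (4 + m)/((2*m)) - 4*m = (4 + m)*(1/(2*m)) - 4*m = (4 + m)/(2*m) - 4*m = -4*m + (4 + m)/(2*m))
k(a, Y) = -20*Y (k(a, Y) = 5*(Y*(-4)) = 5*(-4*Y) = -20*Y)
-(-1*(-3549))/A(8) + k(20, -4) = -(-1*(-3549))/(½ - 4*8 + 2/8) - 20*(-4) = -3549/(½ - 32 + 2*(⅛)) + 80 = -3549/(½ - 32 + ¼) + 80 = -3549/(-125/4) + 80 = -3549*(-4)/125 + 80 = -1*(-14196/125) + 80 = 14196/125 + 80 = 24196/125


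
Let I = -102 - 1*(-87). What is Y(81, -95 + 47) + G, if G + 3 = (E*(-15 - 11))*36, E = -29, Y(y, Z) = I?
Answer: 27126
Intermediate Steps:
I = -15 (I = -102 + 87 = -15)
Y(y, Z) = -15
G = 27141 (G = -3 - 29*(-15 - 11)*36 = -3 - 29*(-26)*36 = -3 + 754*36 = -3 + 27144 = 27141)
Y(81, -95 + 47) + G = -15 + 27141 = 27126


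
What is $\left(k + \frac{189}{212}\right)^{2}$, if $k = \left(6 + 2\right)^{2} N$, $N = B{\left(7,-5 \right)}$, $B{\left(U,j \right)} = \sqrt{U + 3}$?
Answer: $\frac{1840941961}{44944} + \frac{6048 \sqrt{10}}{53} \approx 41322.0$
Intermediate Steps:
$B{\left(U,j \right)} = \sqrt{3 + U}$
$N = \sqrt{10}$ ($N = \sqrt{3 + 7} = \sqrt{10} \approx 3.1623$)
$k = 64 \sqrt{10}$ ($k = \left(6 + 2\right)^{2} \sqrt{10} = 8^{2} \sqrt{10} = 64 \sqrt{10} \approx 202.39$)
$\left(k + \frac{189}{212}\right)^{2} = \left(64 \sqrt{10} + \frac{189}{212}\right)^{2} = \left(\frac{189}{212} + 64 \sqrt{10}\right)^{2}$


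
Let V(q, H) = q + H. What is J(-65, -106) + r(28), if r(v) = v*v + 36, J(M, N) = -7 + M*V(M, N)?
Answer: 11928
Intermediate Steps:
V(q, H) = H + q
J(M, N) = -7 + M*(M + N) (J(M, N) = -7 + M*(N + M) = -7 + M*(M + N))
r(v) = 36 + v**2 (r(v) = v**2 + 36 = 36 + v**2)
J(-65, -106) + r(28) = (-7 - 65*(-65 - 106)) + (36 + 28**2) = (-7 - 65*(-171)) + (36 + 784) = (-7 + 11115) + 820 = 11108 + 820 = 11928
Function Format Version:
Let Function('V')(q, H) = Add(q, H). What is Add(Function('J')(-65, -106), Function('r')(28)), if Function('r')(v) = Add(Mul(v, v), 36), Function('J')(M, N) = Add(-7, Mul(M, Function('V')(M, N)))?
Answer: 11928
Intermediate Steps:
Function('V')(q, H) = Add(H, q)
Function('J')(M, N) = Add(-7, Mul(M, Add(M, N))) (Function('J')(M, N) = Add(-7, Mul(M, Add(N, M))) = Add(-7, Mul(M, Add(M, N))))
Function('r')(v) = Add(36, Pow(v, 2)) (Function('r')(v) = Add(Pow(v, 2), 36) = Add(36, Pow(v, 2)))
Add(Function('J')(-65, -106), Function('r')(28)) = Add(Add(-7, Mul(-65, Add(-65, -106))), Add(36, Pow(28, 2))) = Add(Add(-7, Mul(-65, -171)), Add(36, 784)) = Add(Add(-7, 11115), 820) = Add(11108, 820) = 11928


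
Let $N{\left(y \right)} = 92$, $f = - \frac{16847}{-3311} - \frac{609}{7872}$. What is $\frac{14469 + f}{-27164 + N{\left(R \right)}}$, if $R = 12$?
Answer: $- \frac{41917044137}{78401089536} \approx -0.53465$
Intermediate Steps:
$f = \frac{43534395}{8688064}$ ($f = \left(-16847\right) \left(- \frac{1}{3311}\right) - \frac{203}{2624} = \frac{16847}{3311} - \frac{203}{2624} = \frac{43534395}{8688064} \approx 5.0108$)
$\frac{14469 + f}{-27164 + N{\left(R \right)}} = \frac{14469 + \frac{43534395}{8688064}}{-27164 + 92} = \frac{125751132411}{8688064 \left(-27072\right)} = \frac{125751132411}{8688064} \left(- \frac{1}{27072}\right) = - \frac{41917044137}{78401089536}$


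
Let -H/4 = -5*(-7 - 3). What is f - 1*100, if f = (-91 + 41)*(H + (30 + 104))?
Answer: 3200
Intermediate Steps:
H = -200 (H = -(-20)*(-7 - 3) = -(-20)*(-10) = -4*50 = -200)
f = 3300 (f = (-91 + 41)*(-200 + (30 + 104)) = -50*(-200 + 134) = -50*(-66) = 3300)
f - 1*100 = 3300 - 1*100 = 3300 - 100 = 3200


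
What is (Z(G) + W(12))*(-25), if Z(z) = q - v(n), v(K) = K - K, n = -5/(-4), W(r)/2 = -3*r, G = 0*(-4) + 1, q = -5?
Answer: 1925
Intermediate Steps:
G = 1 (G = 0 + 1 = 1)
W(r) = -6*r (W(r) = 2*(-3*r) = -6*r)
n = 5/4 (n = -5*(-1/4) = 5/4 ≈ 1.2500)
v(K) = 0
Z(z) = -5 (Z(z) = -5 - 1*0 = -5 + 0 = -5)
(Z(G) + W(12))*(-25) = (-5 - 6*12)*(-25) = (-5 - 72)*(-25) = -77*(-25) = 1925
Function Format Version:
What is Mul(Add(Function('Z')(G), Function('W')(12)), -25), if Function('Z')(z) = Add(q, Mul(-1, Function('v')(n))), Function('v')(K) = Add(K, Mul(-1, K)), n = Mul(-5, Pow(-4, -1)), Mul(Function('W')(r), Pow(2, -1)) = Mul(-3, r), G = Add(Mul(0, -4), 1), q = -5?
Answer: 1925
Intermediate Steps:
G = 1 (G = Add(0, 1) = 1)
Function('W')(r) = Mul(-6, r) (Function('W')(r) = Mul(2, Mul(-3, r)) = Mul(-6, r))
n = Rational(5, 4) (n = Mul(-5, Rational(-1, 4)) = Rational(5, 4) ≈ 1.2500)
Function('v')(K) = 0
Function('Z')(z) = -5 (Function('Z')(z) = Add(-5, Mul(-1, 0)) = Add(-5, 0) = -5)
Mul(Add(Function('Z')(G), Function('W')(12)), -25) = Mul(Add(-5, Mul(-6, 12)), -25) = Mul(Add(-5, -72), -25) = Mul(-77, -25) = 1925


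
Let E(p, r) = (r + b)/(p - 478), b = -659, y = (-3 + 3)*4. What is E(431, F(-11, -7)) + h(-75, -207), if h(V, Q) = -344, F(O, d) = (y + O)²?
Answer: -15630/47 ≈ -332.55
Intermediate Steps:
y = 0 (y = 0*4 = 0)
F(O, d) = O² (F(O, d) = (0 + O)² = O²)
E(p, r) = (-659 + r)/(-478 + p) (E(p, r) = (r - 659)/(p - 478) = (-659 + r)/(-478 + p))
E(431, F(-11, -7)) + h(-75, -207) = (-659 + (-11)²)/(-478 + 431) - 344 = (-659 + 121)/(-47) - 344 = -1/47*(-538) - 344 = 538/47 - 344 = -15630/47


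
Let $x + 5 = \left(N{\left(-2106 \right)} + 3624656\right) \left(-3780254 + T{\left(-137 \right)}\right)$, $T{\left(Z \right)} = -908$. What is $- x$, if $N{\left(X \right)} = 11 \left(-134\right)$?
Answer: $13699838097489$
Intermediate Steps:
$N{\left(X \right)} = -1474$
$x = -13699838097489$ ($x = -5 + \left(-1474 + 3624656\right) \left(-3780254 - 908\right) = -5 + 3623182 \left(-3781162\right) = -5 - 13699838097484 = -13699838097489$)
$- x = \left(-1\right) \left(-13699838097489\right) = 13699838097489$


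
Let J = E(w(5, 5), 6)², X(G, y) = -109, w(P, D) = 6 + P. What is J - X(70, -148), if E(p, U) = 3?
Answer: 118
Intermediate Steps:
J = 9 (J = 3² = 9)
J - X(70, -148) = 9 - 1*(-109) = 9 + 109 = 118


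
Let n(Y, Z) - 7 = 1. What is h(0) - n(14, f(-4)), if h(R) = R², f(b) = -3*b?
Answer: -8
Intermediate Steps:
n(Y, Z) = 8 (n(Y, Z) = 7 + 1 = 8)
h(0) - n(14, f(-4)) = 0² - 1*8 = 0 - 8 = -8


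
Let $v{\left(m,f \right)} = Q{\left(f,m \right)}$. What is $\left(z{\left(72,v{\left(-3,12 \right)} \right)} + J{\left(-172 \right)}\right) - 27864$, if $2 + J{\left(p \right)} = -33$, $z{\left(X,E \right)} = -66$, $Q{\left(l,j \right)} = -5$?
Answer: $-27965$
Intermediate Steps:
$v{\left(m,f \right)} = -5$
$J{\left(p \right)} = -35$ ($J{\left(p \right)} = -2 - 33 = -35$)
$\left(z{\left(72,v{\left(-3,12 \right)} \right)} + J{\left(-172 \right)}\right) - 27864 = \left(-66 - 35\right) - 27864 = -101 - 27864 = -27965$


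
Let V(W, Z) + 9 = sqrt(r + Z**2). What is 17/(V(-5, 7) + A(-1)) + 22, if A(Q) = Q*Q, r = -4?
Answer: 282/19 - 51*sqrt(5)/19 ≈ 8.8400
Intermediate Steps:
V(W, Z) = -9 + sqrt(-4 + Z**2)
A(Q) = Q**2
17/(V(-5, 7) + A(-1)) + 22 = 17/((-9 + sqrt(-4 + 7**2)) + (-1)**2) + 22 = 17/((-9 + sqrt(-4 + 49)) + 1) + 22 = 17/((-9 + sqrt(45)) + 1) + 22 = 17/((-9 + 3*sqrt(5)) + 1) + 22 = 17/(-8 + 3*sqrt(5)) + 22 = 22 + 17/(-8 + 3*sqrt(5))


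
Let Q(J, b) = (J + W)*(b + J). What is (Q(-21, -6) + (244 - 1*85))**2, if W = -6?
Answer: 788544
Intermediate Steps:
Q(J, b) = (-6 + J)*(J + b) (Q(J, b) = (J - 6)*(b + J) = (-6 + J)*(J + b))
(Q(-21, -6) + (244 - 1*85))**2 = (((-21)**2 - 6*(-21) - 6*(-6) - 21*(-6)) + (244 - 1*85))**2 = ((441 + 126 + 36 + 126) + (244 - 85))**2 = (729 + 159)**2 = 888**2 = 788544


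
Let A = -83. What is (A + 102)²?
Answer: 361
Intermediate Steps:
(A + 102)² = (-83 + 102)² = 19² = 361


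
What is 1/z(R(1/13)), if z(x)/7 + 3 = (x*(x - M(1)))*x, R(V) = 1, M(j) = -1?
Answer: -⅐ ≈ -0.14286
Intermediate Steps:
z(x) = -21 + 7*x²*(1 + x) (z(x) = -21 + 7*((x*(x - 1*(-1)))*x) = -21 + 7*((x*(x + 1))*x) = -21 + 7*((x*(1 + x))*x) = -21 + 7*(x²*(1 + x)) = -21 + 7*x²*(1 + x))
1/z(R(1/13)) = 1/(-21 + 7*1² + 7*1³) = 1/(-21 + 7*1 + 7*1) = 1/(-21 + 7 + 7) = 1/(-7) = -⅐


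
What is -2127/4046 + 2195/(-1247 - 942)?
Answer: -13536973/8856694 ≈ -1.5284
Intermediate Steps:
-2127/4046 + 2195/(-1247 - 942) = -2127*1/4046 + 2195/(-2189) = -2127/4046 + 2195*(-1/2189) = -2127/4046 - 2195/2189 = -13536973/8856694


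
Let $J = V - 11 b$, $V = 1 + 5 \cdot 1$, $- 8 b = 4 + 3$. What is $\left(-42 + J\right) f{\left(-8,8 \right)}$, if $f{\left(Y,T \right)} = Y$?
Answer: $211$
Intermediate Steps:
$b = - \frac{7}{8}$ ($b = - \frac{4 + 3}{8} = \left(- \frac{1}{8}\right) 7 = - \frac{7}{8} \approx -0.875$)
$V = 6$ ($V = 1 + 5 = 6$)
$J = \frac{125}{8}$ ($J = 6 - - \frac{77}{8} = 6 + \frac{77}{8} = \frac{125}{8} \approx 15.625$)
$\left(-42 + J\right) f{\left(-8,8 \right)} = \left(-42 + \frac{125}{8}\right) \left(-8\right) = \left(- \frac{211}{8}\right) \left(-8\right) = 211$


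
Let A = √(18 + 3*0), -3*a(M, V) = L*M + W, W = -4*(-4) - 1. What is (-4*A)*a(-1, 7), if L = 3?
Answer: 48*√2 ≈ 67.882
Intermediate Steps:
W = 15 (W = 16 - 1 = 15)
a(M, V) = -5 - M (a(M, V) = -(3*M + 15)/3 = -(15 + 3*M)/3 = -5 - M)
A = 3*√2 (A = √(18 + 0) = √18 = 3*√2 ≈ 4.2426)
(-4*A)*a(-1, 7) = (-12*√2)*(-5 - 1*(-1)) = (-12*√2)*(-5 + 1) = -12*√2*(-4) = 48*√2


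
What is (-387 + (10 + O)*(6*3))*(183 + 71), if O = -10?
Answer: -98298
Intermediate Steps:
(-387 + (10 + O)*(6*3))*(183 + 71) = (-387 + (10 - 10)*(6*3))*(183 + 71) = (-387 + 0*18)*254 = (-387 + 0)*254 = -387*254 = -98298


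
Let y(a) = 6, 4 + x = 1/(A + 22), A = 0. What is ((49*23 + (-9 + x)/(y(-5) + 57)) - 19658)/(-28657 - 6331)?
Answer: 8561417/16164456 ≈ 0.52964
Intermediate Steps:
x = -87/22 (x = -4 + 1/(0 + 22) = -4 + 1/22 = -87/22 ≈ -3.9545)
((49*23 + (-9 + x)/(y(-5) + 57)) - 19658)/(-28657 - 6331) = ((49*23 + (-9 - 87/22)/(6 + 57)) - 19658)/(-28657 - 6331) = ((1127 - 285/22/63) - 19658)/(-34988) = ((1127 - 285/22*1/63) - 19658)*(-1/34988) = ((1127 - 95/462) - 19658)*(-1/34988) = (520579/462 - 19658)*(-1/34988) = -8561417/462*(-1/34988) = 8561417/16164456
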